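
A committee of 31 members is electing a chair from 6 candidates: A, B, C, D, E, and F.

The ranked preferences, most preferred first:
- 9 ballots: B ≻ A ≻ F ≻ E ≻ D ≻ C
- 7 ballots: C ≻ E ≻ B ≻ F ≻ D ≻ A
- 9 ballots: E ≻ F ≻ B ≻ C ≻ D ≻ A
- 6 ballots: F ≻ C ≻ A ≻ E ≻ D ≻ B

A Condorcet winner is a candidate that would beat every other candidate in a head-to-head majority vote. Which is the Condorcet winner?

E vs A: 16–15
E vs B: 22–9
E vs C: 18–13
E vs D: 31–0
E vs F: 16–15
E beats every other candidate.

E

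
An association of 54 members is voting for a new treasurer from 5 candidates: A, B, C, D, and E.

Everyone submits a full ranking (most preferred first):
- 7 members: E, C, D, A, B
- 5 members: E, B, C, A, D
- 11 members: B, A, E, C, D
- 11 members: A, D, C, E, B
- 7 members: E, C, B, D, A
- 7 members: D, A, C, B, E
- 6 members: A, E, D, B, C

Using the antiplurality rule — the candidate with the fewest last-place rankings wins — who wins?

C

Last-place votes: A 7, B 18, C 6, D 16, E 7.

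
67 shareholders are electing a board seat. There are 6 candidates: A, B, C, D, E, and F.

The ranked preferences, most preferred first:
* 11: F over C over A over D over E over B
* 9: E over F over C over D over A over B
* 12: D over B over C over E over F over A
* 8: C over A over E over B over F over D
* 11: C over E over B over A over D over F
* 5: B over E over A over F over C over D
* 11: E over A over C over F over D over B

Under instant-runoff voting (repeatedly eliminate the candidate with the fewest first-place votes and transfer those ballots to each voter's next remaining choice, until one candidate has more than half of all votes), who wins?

C

Round 1: A 0, B 5, C 19, D 12, E 20, F 11. A eliminated.
Round 2: B 5, C 19, D 12, E 20, F 11. B eliminated.
Round 3: C 19, D 12, E 25, F 11. F eliminated.
Round 4: C 30, D 12, E 25. D eliminated.
Round 5: C 42, E 25. C has a majority (≥34).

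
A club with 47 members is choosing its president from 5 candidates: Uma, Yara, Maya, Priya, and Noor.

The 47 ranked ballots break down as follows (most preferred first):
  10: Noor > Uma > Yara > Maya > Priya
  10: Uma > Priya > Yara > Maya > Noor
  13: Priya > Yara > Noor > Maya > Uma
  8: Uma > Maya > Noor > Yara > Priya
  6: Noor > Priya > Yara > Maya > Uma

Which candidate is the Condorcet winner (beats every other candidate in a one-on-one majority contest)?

Noor

Noor vs Uma: 29–18
Noor vs Yara: 24–23
Noor vs Maya: 29–18
Noor vs Priya: 24–23
Noor beats every other candidate.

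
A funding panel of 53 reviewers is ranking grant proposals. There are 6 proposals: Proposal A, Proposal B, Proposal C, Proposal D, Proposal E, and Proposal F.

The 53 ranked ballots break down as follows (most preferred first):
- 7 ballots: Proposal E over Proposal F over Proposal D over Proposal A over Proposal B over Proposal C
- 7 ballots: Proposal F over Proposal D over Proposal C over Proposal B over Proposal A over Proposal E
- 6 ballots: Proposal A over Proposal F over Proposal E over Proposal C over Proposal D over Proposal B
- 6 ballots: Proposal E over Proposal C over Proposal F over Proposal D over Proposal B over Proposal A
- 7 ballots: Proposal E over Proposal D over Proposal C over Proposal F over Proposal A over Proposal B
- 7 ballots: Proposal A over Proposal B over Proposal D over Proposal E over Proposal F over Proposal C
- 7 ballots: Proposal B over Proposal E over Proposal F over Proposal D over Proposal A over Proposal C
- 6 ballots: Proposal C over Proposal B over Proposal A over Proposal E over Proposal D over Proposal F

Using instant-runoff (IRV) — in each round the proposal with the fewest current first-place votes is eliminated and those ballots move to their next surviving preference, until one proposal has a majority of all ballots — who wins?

Proposal B

Round 1: Proposal A 13, Proposal B 7, Proposal C 6, Proposal D 0, Proposal E 20, Proposal F 7. Proposal D eliminated.
Round 2: Proposal A 13, Proposal B 7, Proposal C 6, Proposal E 20, Proposal F 7. Proposal C eliminated.
Round 3: Proposal A 13, Proposal B 13, Proposal E 20, Proposal F 7. Proposal F eliminated.
Round 4: Proposal A 13, Proposal B 20, Proposal E 20. Proposal A eliminated.
Round 5: Proposal B 27, Proposal E 26. Proposal B has a majority (≥27).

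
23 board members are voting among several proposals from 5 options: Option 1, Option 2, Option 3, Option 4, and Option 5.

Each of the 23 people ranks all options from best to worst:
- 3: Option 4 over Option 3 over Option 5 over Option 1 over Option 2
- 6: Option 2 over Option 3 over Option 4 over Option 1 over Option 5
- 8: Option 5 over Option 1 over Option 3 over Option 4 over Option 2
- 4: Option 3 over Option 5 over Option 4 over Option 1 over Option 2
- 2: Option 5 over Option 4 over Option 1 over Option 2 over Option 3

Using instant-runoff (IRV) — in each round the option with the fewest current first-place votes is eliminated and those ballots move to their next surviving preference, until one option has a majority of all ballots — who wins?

Round 1: Option 1 0, Option 2 6, Option 3 4, Option 4 3, Option 5 10. Option 1 eliminated.
Round 2: Option 2 6, Option 3 4, Option 4 3, Option 5 10. Option 4 eliminated.
Round 3: Option 2 6, Option 3 7, Option 5 10. Option 2 eliminated.
Round 4: Option 3 13, Option 5 10. Option 3 has a majority (≥12).

Option 3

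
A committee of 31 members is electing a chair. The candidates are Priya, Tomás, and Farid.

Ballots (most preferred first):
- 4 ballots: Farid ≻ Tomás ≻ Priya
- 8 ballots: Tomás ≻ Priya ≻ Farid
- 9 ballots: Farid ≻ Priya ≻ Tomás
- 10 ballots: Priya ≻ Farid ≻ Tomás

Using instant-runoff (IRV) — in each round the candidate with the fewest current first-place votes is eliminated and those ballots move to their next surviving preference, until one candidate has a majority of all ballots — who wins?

Round 1: Priya 10, Tomás 8, Farid 13. Tomás eliminated.
Round 2: Priya 18, Farid 13. Priya has a majority (≥16).

Priya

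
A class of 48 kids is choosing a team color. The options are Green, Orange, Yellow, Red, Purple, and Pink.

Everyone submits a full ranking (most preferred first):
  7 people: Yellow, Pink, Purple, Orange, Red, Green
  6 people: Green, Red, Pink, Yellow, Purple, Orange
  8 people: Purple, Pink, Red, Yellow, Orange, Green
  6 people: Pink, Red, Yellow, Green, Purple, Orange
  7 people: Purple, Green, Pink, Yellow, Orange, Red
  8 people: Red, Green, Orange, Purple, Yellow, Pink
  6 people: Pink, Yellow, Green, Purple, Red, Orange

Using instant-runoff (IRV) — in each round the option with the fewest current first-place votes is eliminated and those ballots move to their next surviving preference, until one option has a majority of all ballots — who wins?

Round 1: Green 6, Orange 0, Yellow 7, Red 8, Purple 15, Pink 12. Orange eliminated.
Round 2: Green 6, Yellow 7, Red 8, Purple 15, Pink 12. Green eliminated.
Round 3: Yellow 7, Red 14, Purple 15, Pink 12. Yellow eliminated.
Round 4: Red 14, Purple 15, Pink 19. Red eliminated.
Round 5: Purple 23, Pink 25. Pink has a majority (≥25).

Pink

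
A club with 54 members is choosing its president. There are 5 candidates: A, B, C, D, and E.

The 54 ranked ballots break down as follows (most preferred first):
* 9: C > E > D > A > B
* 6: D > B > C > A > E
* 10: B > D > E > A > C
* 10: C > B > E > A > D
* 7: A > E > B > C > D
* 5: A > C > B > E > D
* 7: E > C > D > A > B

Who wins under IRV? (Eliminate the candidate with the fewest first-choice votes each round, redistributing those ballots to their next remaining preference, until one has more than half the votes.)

C

Round 1: A 12, B 10, C 19, D 6, E 7. D eliminated.
Round 2: A 12, B 16, C 19, E 7. E eliminated.
Round 3: A 12, B 16, C 26. A eliminated.
Round 4: B 23, C 31. C has a majority (≥28).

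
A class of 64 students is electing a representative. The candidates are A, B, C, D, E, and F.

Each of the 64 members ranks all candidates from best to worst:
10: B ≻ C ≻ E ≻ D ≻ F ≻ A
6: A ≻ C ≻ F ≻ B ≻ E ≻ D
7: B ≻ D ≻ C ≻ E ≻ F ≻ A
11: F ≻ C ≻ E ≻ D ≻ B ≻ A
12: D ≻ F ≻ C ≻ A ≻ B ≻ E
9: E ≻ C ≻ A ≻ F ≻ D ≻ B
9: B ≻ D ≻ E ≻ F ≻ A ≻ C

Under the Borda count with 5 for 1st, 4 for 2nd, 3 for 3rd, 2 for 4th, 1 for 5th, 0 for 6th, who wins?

A: 10×0 + 6×5 + 7×0 + 11×0 + 12×2 + 9×3 + 9×1 = 90
B: 10×5 + 6×2 + 7×5 + 11×1 + 12×1 + 9×0 + 9×5 = 165
C: 10×4 + 6×4 + 7×3 + 11×4 + 12×3 + 9×4 + 9×0 = 201
D: 10×2 + 6×0 + 7×4 + 11×2 + 12×5 + 9×1 + 9×4 = 175
E: 10×3 + 6×1 + 7×2 + 11×3 + 12×0 + 9×5 + 9×3 = 155
F: 10×1 + 6×3 + 7×1 + 11×5 + 12×4 + 9×2 + 9×2 = 174

C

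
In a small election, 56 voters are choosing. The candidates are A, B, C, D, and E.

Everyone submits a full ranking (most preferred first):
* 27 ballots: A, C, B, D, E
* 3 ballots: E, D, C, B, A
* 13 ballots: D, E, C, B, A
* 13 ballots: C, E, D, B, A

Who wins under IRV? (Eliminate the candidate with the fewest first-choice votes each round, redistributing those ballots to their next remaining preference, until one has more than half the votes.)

Round 1: A 27, B 0, C 13, D 13, E 3. B eliminated.
Round 2: A 27, C 13, D 13, E 3. E eliminated.
Round 3: A 27, C 13, D 16. C eliminated.
Round 4: A 27, D 29. D has a majority (≥29).

D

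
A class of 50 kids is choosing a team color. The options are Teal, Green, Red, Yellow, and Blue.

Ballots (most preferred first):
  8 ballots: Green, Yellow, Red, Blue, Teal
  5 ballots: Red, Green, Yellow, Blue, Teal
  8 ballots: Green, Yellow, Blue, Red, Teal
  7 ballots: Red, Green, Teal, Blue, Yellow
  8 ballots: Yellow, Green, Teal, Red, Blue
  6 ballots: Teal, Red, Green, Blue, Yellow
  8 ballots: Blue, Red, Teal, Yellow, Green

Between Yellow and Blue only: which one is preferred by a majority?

Yellow

Yellow is ranked above Blue on 29 ballots; Blue above Yellow on 21.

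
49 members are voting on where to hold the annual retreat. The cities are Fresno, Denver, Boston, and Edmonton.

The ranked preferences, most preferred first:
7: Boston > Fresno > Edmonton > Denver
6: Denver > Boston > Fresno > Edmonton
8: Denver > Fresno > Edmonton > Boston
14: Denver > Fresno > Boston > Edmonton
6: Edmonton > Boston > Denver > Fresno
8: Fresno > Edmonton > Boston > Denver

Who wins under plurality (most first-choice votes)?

Denver

First-place votes: Fresno 8, Denver 28, Boston 7, Edmonton 6.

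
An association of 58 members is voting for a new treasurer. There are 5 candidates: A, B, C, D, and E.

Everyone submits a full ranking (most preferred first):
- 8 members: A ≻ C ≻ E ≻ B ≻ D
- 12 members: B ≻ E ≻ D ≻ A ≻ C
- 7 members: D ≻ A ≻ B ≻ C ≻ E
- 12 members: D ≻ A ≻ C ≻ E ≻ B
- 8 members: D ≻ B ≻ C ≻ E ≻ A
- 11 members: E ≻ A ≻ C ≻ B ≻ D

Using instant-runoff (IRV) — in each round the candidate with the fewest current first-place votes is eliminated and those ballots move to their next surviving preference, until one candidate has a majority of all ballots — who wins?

Round 1: A 8, B 12, C 0, D 27, E 11. C eliminated.
Round 2: A 8, B 12, D 27, E 11. A eliminated.
Round 3: B 12, D 27, E 19. B eliminated.
Round 4: D 27, E 31. E has a majority (≥30).

E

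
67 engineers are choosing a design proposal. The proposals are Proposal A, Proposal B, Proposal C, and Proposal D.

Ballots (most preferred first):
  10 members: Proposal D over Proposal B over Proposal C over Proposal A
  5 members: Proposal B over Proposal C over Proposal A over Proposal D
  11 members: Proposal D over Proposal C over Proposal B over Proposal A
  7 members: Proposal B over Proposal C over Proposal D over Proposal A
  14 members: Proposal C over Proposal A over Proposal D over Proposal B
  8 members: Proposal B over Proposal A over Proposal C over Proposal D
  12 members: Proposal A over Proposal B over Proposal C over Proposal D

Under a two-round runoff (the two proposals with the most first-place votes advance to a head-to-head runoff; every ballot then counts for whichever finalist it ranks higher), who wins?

Proposal D

Round 1 first-place votes: Proposal A 12, Proposal B 20, Proposal C 14, Proposal D 21. Proposal D and Proposal B advance.
Runoff: Proposal D is ranked above Proposal B on 35 ballots, Proposal B above Proposal D on 32.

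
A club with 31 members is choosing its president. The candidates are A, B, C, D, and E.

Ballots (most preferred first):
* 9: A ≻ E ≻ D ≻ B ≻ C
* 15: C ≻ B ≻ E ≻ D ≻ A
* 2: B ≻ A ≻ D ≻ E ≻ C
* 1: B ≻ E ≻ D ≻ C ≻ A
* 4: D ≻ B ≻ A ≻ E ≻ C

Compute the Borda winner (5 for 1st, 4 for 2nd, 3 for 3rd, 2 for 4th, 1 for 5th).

B

A: 9×5 + 15×1 + 2×4 + 1×1 + 4×3 = 81
B: 9×2 + 15×4 + 2×5 + 1×5 + 4×4 = 109
C: 9×1 + 15×5 + 2×1 + 1×2 + 4×1 = 92
D: 9×3 + 15×2 + 2×3 + 1×3 + 4×5 = 86
E: 9×4 + 15×3 + 2×2 + 1×4 + 4×2 = 97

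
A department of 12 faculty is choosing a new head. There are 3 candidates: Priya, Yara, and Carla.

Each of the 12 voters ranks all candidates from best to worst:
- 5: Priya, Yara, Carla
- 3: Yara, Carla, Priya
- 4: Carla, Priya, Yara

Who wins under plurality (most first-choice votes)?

First-place votes: Priya 5, Yara 3, Carla 4.

Priya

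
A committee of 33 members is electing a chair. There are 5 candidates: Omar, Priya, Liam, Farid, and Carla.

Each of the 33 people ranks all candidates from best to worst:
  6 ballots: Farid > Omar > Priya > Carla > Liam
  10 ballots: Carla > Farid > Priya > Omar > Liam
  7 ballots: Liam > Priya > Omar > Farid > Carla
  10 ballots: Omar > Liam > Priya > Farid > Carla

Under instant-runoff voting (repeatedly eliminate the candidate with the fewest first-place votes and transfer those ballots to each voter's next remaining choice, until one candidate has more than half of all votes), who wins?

Round 1: Omar 10, Priya 0, Liam 7, Farid 6, Carla 10. Priya eliminated.
Round 2: Omar 10, Liam 7, Farid 6, Carla 10. Farid eliminated.
Round 3: Omar 16, Liam 7, Carla 10. Liam eliminated.
Round 4: Omar 23, Carla 10. Omar has a majority (≥17).

Omar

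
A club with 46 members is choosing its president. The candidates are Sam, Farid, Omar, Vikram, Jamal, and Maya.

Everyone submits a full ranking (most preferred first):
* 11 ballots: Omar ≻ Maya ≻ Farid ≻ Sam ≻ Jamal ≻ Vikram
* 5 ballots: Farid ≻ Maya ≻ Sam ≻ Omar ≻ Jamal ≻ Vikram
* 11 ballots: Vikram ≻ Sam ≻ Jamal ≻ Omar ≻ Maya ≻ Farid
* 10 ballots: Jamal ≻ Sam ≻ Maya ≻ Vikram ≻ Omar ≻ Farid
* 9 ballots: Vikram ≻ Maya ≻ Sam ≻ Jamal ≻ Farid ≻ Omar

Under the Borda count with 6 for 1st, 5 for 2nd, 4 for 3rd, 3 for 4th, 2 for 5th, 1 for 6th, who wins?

Sam: 11×3 + 5×4 + 11×5 + 10×5 + 9×4 = 194
Farid: 11×4 + 5×6 + 11×1 + 10×1 + 9×2 = 113
Omar: 11×6 + 5×3 + 11×3 + 10×2 + 9×1 = 143
Vikram: 11×1 + 5×1 + 11×6 + 10×3 + 9×6 = 166
Jamal: 11×2 + 5×2 + 11×4 + 10×6 + 9×3 = 163
Maya: 11×5 + 5×5 + 11×2 + 10×4 + 9×5 = 187

Sam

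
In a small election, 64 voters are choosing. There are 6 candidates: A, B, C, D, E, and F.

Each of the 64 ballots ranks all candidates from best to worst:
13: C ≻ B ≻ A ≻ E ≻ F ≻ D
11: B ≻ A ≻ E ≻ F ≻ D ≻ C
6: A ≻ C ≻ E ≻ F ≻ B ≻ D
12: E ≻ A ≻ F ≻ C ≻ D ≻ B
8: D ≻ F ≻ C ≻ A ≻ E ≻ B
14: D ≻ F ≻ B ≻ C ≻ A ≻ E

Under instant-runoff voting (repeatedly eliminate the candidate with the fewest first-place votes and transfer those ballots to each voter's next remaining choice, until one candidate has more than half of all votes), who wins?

E

Round 1: A 6, B 11, C 13, D 22, E 12, F 0. F eliminated.
Round 2: A 6, B 11, C 13, D 22, E 12. A eliminated.
Round 3: B 11, C 19, D 22, E 12. B eliminated.
Round 4: C 19, D 22, E 23. C eliminated.
Round 5: D 22, E 42. E has a majority (≥33).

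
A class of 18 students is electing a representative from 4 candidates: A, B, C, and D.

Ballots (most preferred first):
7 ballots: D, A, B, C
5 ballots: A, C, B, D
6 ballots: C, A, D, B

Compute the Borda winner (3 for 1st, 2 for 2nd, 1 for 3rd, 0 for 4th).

A: 7×2 + 5×3 + 6×2 = 41
B: 7×1 + 5×1 + 6×0 = 12
C: 7×0 + 5×2 + 6×3 = 28
D: 7×3 + 5×0 + 6×1 = 27

A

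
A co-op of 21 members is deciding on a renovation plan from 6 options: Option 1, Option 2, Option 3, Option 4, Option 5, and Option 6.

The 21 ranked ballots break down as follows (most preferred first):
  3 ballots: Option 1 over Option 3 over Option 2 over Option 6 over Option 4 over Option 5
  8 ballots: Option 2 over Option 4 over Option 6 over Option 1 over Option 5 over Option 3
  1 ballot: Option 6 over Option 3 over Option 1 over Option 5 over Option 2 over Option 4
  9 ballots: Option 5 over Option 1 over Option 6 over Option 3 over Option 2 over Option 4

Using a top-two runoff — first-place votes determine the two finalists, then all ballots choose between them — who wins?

Option 2

Round 1 first-place votes: Option 1 3, Option 2 8, Option 3 0, Option 4 0, Option 5 9, Option 6 1. Option 5 and Option 2 advance.
Runoff: Option 5 is ranked above Option 2 on 10 ballots, Option 2 above Option 5 on 11.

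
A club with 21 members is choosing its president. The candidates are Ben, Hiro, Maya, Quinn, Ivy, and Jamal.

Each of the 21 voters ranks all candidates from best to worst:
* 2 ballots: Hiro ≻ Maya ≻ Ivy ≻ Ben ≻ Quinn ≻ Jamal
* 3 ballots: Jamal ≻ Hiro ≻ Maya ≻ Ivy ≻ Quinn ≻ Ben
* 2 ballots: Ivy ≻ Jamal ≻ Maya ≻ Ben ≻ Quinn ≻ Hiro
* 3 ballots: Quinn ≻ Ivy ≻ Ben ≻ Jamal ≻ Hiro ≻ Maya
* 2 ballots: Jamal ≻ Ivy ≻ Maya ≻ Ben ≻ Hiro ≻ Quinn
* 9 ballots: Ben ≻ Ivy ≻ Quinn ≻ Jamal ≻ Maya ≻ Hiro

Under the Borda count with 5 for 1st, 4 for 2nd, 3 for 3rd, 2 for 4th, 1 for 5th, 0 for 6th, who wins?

Ivy

Ben: 2×2 + 3×0 + 2×2 + 3×3 + 2×2 + 9×5 = 66
Hiro: 2×5 + 3×4 + 2×0 + 3×1 + 2×1 + 9×0 = 27
Maya: 2×4 + 3×3 + 2×3 + 3×0 + 2×3 + 9×1 = 38
Quinn: 2×1 + 3×1 + 2×1 + 3×5 + 2×0 + 9×3 = 49
Ivy: 2×3 + 3×2 + 2×5 + 3×4 + 2×4 + 9×4 = 78
Jamal: 2×0 + 3×5 + 2×4 + 3×2 + 2×5 + 9×2 = 57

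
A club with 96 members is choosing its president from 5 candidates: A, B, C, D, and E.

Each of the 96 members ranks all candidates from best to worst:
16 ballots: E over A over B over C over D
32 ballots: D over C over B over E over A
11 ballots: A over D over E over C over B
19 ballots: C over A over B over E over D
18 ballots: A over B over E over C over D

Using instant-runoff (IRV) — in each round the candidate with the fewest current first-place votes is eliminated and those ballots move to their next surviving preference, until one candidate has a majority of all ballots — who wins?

Round 1: A 29, B 0, C 19, D 32, E 16. B eliminated.
Round 2: A 29, C 19, D 32, E 16. E eliminated.
Round 3: A 45, C 19, D 32. C eliminated.
Round 4: A 64, D 32. A has a majority (≥49).

A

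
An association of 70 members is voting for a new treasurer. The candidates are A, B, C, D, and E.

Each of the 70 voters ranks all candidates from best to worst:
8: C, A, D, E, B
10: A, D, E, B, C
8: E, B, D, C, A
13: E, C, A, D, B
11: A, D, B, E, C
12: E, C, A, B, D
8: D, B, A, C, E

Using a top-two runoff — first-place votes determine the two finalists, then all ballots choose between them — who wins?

Round 1 first-place votes: A 21, B 0, C 8, D 8, E 33. E and A advance.
Runoff: E is ranked above A on 33 ballots, A above E on 37.

A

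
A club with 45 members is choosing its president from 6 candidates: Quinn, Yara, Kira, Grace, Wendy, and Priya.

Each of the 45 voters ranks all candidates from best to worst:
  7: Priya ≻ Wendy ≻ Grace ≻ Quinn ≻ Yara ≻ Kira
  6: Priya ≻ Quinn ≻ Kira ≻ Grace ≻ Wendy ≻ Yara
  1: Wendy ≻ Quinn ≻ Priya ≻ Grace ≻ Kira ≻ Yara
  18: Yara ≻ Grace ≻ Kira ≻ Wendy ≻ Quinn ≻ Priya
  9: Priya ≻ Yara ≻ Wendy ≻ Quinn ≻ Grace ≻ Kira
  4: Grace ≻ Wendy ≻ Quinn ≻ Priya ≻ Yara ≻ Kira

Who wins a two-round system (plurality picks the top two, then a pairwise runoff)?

Round 1 first-place votes: Quinn 0, Yara 18, Kira 0, Grace 4, Wendy 1, Priya 22. Priya and Yara advance.
Runoff: Priya is ranked above Yara on 27 ballots, Yara above Priya on 18.

Priya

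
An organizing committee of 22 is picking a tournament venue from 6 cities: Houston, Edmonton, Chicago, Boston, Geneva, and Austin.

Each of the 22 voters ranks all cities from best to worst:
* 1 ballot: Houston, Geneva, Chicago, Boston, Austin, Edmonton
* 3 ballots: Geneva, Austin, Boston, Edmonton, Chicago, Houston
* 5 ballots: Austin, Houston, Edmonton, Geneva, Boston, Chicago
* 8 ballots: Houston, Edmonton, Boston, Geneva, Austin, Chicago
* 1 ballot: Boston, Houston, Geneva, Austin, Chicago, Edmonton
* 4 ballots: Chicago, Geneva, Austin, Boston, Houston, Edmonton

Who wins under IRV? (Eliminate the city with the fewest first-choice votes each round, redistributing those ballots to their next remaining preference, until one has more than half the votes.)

Round 1: Houston 9, Edmonton 0, Chicago 4, Boston 1, Geneva 3, Austin 5. Edmonton eliminated.
Round 2: Houston 9, Chicago 4, Boston 1, Geneva 3, Austin 5. Boston eliminated.
Round 3: Houston 10, Chicago 4, Geneva 3, Austin 5. Geneva eliminated.
Round 4: Houston 10, Chicago 4, Austin 8. Chicago eliminated.
Round 5: Houston 10, Austin 12. Austin has a majority (≥12).

Austin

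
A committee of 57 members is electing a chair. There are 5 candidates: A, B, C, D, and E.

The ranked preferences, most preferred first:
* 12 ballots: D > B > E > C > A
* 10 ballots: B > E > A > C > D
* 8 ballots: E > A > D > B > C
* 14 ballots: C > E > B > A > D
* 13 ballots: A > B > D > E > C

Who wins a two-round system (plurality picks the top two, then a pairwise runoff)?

A

Round 1 first-place votes: A 13, B 10, C 14, D 12, E 8. C and A advance.
Runoff: C is ranked above A on 26 ballots, A above C on 31.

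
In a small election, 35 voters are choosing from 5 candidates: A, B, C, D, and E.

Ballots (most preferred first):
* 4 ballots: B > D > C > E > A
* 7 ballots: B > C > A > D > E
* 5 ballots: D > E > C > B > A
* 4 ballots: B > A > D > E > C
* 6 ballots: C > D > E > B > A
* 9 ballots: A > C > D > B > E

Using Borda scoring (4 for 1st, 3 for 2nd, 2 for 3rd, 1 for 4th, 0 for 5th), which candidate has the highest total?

A: 4×0 + 7×2 + 5×0 + 4×3 + 6×0 + 9×4 = 62
B: 4×4 + 7×4 + 5×1 + 4×4 + 6×1 + 9×1 = 80
C: 4×2 + 7×3 + 5×2 + 4×0 + 6×4 + 9×3 = 90
D: 4×3 + 7×1 + 5×4 + 4×2 + 6×3 + 9×2 = 83
E: 4×1 + 7×0 + 5×3 + 4×1 + 6×2 + 9×0 = 35

C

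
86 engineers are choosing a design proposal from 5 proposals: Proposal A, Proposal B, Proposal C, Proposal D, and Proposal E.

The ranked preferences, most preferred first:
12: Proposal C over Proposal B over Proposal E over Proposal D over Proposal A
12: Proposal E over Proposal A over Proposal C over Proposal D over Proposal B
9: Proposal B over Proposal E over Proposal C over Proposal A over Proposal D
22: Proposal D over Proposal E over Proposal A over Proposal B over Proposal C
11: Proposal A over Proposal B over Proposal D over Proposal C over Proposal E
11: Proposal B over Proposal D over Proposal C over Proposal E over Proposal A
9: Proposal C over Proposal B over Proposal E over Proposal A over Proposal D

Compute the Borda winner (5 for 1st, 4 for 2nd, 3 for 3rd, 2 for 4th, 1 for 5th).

Proposal A: 12×1 + 12×4 + 9×2 + 22×3 + 11×5 + 11×1 + 9×2 = 228
Proposal B: 12×4 + 12×1 + 9×5 + 22×2 + 11×4 + 11×5 + 9×4 = 284
Proposal C: 12×5 + 12×3 + 9×3 + 22×1 + 11×2 + 11×3 + 9×5 = 245
Proposal D: 12×2 + 12×2 + 9×1 + 22×5 + 11×3 + 11×4 + 9×1 = 253
Proposal E: 12×3 + 12×5 + 9×4 + 22×4 + 11×1 + 11×2 + 9×3 = 280

Proposal B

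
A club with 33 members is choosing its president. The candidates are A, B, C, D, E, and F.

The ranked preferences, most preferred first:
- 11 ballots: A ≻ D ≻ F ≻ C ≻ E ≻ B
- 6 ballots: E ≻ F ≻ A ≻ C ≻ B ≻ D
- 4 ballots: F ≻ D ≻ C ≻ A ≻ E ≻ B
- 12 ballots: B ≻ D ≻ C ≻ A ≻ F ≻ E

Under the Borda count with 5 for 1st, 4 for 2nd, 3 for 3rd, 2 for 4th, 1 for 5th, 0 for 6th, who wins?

D

A: 11×5 + 6×3 + 4×2 + 12×2 = 105
B: 11×0 + 6×1 + 4×0 + 12×5 = 66
C: 11×2 + 6×2 + 4×3 + 12×3 = 82
D: 11×4 + 6×0 + 4×4 + 12×4 = 108
E: 11×1 + 6×5 + 4×1 + 12×0 = 45
F: 11×3 + 6×4 + 4×5 + 12×1 = 89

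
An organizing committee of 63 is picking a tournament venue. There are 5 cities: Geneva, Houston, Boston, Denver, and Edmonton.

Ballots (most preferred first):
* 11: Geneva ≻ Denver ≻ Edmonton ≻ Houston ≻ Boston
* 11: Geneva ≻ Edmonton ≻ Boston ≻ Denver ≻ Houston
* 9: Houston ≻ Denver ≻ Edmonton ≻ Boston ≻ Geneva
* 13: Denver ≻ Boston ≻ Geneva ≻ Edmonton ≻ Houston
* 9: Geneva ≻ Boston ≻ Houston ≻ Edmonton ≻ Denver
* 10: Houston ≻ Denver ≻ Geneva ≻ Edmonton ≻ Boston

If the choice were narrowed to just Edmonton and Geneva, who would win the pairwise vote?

Edmonton is ranked above Geneva on 9 ballots; Geneva above Edmonton on 54.

Geneva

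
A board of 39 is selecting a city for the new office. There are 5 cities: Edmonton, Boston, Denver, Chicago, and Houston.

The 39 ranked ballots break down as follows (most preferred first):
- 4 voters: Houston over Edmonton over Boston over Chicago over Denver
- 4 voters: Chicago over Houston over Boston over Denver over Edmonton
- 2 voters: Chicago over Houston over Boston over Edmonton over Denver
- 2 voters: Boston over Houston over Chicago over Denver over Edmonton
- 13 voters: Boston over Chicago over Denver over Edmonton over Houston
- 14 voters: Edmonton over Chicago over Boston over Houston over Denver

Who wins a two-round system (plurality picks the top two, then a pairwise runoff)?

Boston

Round 1 first-place votes: Edmonton 14, Boston 15, Denver 0, Chicago 6, Houston 4. Boston and Edmonton advance.
Runoff: Boston is ranked above Edmonton on 21 ballots, Edmonton above Boston on 18.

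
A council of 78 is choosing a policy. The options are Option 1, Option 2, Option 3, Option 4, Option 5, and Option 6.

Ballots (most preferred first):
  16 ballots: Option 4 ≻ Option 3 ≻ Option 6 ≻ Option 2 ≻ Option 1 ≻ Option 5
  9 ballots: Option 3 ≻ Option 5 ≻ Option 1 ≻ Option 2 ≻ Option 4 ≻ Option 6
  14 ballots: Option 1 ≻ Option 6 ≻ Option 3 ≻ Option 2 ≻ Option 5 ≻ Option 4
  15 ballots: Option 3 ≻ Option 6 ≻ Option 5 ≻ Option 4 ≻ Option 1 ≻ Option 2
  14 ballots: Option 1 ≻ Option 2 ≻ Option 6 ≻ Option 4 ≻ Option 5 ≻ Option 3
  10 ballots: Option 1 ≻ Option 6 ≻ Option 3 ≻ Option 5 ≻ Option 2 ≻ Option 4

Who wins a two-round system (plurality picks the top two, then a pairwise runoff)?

Option 3

Round 1 first-place votes: Option 1 38, Option 2 0, Option 3 24, Option 4 16, Option 5 0, Option 6 0. Option 1 and Option 3 advance.
Runoff: Option 1 is ranked above Option 3 on 38 ballots, Option 3 above Option 1 on 40.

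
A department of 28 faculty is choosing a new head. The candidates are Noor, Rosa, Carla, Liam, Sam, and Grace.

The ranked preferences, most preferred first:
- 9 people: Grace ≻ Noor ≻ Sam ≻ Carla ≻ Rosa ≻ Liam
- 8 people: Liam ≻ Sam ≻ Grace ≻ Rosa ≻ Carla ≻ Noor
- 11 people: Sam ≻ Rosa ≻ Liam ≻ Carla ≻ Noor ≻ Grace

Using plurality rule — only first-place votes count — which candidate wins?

First-place votes: Noor 0, Rosa 0, Carla 0, Liam 8, Sam 11, Grace 9.

Sam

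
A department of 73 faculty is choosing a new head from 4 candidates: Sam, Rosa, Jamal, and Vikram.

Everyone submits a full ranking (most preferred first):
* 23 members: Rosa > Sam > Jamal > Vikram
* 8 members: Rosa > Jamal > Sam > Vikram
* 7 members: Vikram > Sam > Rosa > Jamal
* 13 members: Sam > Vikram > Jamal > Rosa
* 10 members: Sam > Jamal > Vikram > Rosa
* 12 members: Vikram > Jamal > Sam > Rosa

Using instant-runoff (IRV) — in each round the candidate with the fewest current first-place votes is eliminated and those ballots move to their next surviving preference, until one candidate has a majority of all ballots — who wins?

Round 1: Sam 23, Rosa 31, Jamal 0, Vikram 19. Jamal eliminated.
Round 2: Sam 23, Rosa 31, Vikram 19. Vikram eliminated.
Round 3: Sam 42, Rosa 31. Sam has a majority (≥37).

Sam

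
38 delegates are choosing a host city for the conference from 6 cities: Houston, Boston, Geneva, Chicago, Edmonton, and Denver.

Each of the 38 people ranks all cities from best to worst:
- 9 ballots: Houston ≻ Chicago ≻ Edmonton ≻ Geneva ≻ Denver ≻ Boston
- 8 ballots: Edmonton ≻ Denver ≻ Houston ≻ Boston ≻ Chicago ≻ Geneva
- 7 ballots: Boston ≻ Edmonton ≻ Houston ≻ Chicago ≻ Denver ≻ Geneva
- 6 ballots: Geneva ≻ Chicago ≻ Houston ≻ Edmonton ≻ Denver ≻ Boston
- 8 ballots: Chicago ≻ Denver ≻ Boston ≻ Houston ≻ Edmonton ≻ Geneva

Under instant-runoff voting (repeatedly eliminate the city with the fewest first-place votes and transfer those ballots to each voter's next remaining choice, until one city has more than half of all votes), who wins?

Round 1: Houston 9, Boston 7, Geneva 6, Chicago 8, Edmonton 8, Denver 0. Denver eliminated.
Round 2: Houston 9, Boston 7, Geneva 6, Chicago 8, Edmonton 8. Geneva eliminated.
Round 3: Houston 9, Boston 7, Chicago 14, Edmonton 8. Boston eliminated.
Round 4: Houston 9, Chicago 14, Edmonton 15. Houston eliminated.
Round 5: Chicago 23, Edmonton 15. Chicago has a majority (≥20).

Chicago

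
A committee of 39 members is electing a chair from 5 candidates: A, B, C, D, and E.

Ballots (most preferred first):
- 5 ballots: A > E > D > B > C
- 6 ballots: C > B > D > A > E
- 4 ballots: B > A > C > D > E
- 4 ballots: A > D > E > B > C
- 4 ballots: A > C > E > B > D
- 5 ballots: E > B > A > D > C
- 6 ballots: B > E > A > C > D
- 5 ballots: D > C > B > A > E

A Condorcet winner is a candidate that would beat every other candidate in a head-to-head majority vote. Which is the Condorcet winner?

B vs A: 26–13
B vs C: 24–15
B vs D: 25–14
B vs E: 21–18
B beats every other candidate.

B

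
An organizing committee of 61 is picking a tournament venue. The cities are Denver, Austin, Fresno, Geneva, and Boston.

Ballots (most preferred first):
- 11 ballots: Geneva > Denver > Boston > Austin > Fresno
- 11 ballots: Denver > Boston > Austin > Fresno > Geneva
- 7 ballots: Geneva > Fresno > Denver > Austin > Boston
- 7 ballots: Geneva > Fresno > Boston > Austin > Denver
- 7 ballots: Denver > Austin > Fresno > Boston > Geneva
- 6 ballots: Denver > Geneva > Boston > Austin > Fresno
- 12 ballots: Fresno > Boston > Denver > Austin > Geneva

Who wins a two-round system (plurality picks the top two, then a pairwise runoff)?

Round 1 first-place votes: Denver 24, Austin 0, Fresno 12, Geneva 25, Boston 0. Geneva and Denver advance.
Runoff: Geneva is ranked above Denver on 25 ballots, Denver above Geneva on 36.

Denver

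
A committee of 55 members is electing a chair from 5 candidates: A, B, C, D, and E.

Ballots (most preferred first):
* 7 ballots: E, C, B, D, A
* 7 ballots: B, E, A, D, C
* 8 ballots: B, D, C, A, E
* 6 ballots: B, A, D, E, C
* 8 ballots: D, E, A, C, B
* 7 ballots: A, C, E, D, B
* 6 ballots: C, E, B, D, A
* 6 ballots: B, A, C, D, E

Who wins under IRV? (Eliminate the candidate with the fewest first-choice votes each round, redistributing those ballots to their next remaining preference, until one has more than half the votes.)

Round 1: A 7, B 27, C 6, D 8, E 7. C eliminated.
Round 2: A 7, B 27, D 8, E 13. A eliminated.
Round 3: B 27, D 8, E 20. D eliminated.
Round 4: B 27, E 28. E has a majority (≥28).

E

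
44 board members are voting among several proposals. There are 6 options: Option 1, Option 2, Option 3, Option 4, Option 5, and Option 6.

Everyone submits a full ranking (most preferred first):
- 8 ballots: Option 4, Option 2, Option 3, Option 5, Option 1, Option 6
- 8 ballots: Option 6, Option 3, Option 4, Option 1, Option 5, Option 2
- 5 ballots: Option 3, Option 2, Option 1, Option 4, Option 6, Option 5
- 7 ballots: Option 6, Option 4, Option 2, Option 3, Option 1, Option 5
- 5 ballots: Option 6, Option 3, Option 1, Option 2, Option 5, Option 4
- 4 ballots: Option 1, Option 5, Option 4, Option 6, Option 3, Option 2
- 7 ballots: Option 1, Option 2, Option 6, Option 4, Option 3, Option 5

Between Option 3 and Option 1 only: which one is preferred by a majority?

Option 3

Option 3 is ranked above Option 1 on 33 ballots; Option 1 above Option 3 on 11.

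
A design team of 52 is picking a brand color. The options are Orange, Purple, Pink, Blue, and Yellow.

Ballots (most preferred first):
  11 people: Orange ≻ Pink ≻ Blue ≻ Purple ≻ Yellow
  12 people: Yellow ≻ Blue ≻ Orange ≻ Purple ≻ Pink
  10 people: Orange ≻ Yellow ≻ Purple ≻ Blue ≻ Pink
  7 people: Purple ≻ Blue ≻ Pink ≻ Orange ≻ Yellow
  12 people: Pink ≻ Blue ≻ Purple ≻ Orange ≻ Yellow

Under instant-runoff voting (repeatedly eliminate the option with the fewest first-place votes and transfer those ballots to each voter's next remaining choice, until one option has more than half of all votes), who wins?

Orange

Round 1: Orange 21, Purple 7, Pink 12, Blue 0, Yellow 12. Blue eliminated.
Round 2: Orange 21, Purple 7, Pink 12, Yellow 12. Purple eliminated.
Round 3: Orange 21, Pink 19, Yellow 12. Yellow eliminated.
Round 4: Orange 33, Pink 19. Orange has a majority (≥27).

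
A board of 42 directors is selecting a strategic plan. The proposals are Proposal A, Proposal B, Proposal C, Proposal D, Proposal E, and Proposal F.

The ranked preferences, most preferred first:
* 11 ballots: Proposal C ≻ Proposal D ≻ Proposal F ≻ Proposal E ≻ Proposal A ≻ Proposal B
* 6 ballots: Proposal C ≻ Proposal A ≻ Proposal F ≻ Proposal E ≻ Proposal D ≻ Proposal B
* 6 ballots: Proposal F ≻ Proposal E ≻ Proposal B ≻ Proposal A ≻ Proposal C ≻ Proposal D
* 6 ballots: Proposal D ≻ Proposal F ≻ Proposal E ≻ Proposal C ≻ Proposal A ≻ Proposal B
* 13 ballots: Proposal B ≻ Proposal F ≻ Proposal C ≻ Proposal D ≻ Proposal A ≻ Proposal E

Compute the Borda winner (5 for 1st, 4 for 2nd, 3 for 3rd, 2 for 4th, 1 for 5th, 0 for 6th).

Proposal F

Proposal A: 11×1 + 6×4 + 6×2 + 6×1 + 13×1 = 66
Proposal B: 11×0 + 6×0 + 6×3 + 6×0 + 13×5 = 83
Proposal C: 11×5 + 6×5 + 6×1 + 6×2 + 13×3 = 142
Proposal D: 11×4 + 6×1 + 6×0 + 6×5 + 13×2 = 106
Proposal E: 11×2 + 6×2 + 6×4 + 6×3 + 13×0 = 76
Proposal F: 11×3 + 6×3 + 6×5 + 6×4 + 13×4 = 157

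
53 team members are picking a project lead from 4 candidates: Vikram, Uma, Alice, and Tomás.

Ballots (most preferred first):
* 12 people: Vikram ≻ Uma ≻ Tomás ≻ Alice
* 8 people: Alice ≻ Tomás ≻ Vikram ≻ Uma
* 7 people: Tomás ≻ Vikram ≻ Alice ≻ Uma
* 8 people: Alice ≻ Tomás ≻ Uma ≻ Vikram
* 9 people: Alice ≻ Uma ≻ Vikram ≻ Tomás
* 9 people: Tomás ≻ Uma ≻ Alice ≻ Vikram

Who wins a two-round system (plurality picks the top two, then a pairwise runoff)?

Round 1 first-place votes: Vikram 12, Uma 0, Alice 25, Tomás 16. Alice and Tomás advance.
Runoff: Alice is ranked above Tomás on 25 ballots, Tomás above Alice on 28.

Tomás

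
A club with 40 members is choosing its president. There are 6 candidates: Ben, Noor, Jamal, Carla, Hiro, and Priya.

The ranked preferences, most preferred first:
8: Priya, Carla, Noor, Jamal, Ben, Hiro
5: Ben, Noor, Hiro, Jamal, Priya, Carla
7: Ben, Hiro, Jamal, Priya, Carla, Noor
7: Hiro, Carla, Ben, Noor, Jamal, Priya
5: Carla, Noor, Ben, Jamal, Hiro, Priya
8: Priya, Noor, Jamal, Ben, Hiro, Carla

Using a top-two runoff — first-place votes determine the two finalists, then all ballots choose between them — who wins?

Round 1 first-place votes: Ben 12, Noor 0, Jamal 0, Carla 5, Hiro 7, Priya 16. Priya and Ben advance.
Runoff: Priya is ranked above Ben on 16 ballots, Ben above Priya on 24.

Ben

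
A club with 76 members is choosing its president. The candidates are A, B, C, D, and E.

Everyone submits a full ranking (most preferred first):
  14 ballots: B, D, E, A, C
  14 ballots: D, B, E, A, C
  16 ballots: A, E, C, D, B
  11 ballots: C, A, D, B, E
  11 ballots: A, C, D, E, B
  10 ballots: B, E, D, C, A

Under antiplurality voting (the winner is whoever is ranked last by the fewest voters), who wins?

Last-place votes: A 10, B 27, C 28, D 0, E 11.

D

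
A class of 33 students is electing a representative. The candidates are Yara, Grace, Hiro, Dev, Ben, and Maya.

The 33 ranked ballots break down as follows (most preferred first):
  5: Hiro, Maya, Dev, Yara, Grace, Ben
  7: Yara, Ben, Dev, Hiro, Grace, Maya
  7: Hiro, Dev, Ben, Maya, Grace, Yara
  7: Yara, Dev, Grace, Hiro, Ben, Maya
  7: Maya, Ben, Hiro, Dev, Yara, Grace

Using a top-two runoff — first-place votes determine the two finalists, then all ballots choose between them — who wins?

Round 1 first-place votes: Yara 14, Grace 0, Hiro 12, Dev 0, Ben 0, Maya 7. Yara and Hiro advance.
Runoff: Yara is ranked above Hiro on 14 ballots, Hiro above Yara on 19.

Hiro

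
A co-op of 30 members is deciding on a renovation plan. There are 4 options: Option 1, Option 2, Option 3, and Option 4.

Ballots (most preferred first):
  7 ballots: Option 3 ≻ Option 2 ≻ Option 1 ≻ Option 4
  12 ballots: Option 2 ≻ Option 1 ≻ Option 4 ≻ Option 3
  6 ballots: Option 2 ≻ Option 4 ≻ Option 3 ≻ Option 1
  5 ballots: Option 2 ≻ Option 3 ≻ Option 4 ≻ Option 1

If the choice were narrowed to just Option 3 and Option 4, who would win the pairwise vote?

Option 4

Option 3 is ranked above Option 4 on 12 ballots; Option 4 above Option 3 on 18.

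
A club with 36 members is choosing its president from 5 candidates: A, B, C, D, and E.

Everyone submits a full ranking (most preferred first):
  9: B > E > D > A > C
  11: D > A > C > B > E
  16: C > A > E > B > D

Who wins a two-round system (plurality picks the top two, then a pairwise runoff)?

Round 1 first-place votes: A 0, B 9, C 16, D 11, E 0. C and D advance.
Runoff: C is ranked above D on 16 ballots, D above C on 20.

D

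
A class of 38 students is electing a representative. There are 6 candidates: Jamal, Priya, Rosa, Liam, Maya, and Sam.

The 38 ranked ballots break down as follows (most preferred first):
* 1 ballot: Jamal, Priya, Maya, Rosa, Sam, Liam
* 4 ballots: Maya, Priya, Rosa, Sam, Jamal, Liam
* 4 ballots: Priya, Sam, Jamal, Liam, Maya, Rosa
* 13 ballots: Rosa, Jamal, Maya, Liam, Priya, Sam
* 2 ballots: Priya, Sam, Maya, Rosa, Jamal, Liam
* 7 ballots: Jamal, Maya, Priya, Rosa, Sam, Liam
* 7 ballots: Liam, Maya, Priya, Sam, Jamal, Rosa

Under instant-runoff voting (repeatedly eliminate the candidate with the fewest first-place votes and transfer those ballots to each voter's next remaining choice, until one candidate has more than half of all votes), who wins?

Round 1: Jamal 8, Priya 6, Rosa 13, Liam 7, Maya 4, Sam 0. Sam eliminated.
Round 2: Jamal 8, Priya 6, Rosa 13, Liam 7, Maya 4. Maya eliminated.
Round 3: Jamal 8, Priya 10, Rosa 13, Liam 7. Liam eliminated.
Round 4: Jamal 8, Priya 17, Rosa 13. Jamal eliminated.
Round 5: Priya 25, Rosa 13. Priya has a majority (≥20).

Priya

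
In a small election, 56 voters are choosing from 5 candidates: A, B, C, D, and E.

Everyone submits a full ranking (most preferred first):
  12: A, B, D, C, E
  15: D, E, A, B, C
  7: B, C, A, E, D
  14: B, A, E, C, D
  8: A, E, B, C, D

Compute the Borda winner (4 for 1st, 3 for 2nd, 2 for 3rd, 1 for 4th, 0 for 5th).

A

A: 12×4 + 15×2 + 7×2 + 14×3 + 8×4 = 166
B: 12×3 + 15×1 + 7×4 + 14×4 + 8×2 = 151
C: 12×1 + 15×0 + 7×3 + 14×1 + 8×1 = 55
D: 12×2 + 15×4 + 7×0 + 14×0 + 8×0 = 84
E: 12×0 + 15×3 + 7×1 + 14×2 + 8×3 = 104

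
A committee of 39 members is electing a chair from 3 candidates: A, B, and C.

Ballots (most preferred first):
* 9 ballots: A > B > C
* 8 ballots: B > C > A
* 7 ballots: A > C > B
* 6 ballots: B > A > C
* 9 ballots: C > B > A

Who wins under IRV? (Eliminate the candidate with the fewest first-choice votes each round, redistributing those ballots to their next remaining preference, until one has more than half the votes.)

B

Round 1: A 16, B 14, C 9. C eliminated.
Round 2: A 16, B 23. B has a majority (≥20).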